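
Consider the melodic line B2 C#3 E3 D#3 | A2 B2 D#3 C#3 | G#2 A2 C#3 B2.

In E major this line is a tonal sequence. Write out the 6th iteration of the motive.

Taking 4-note groups, the heads are B2, A2, G#2: the pattern moves down a 2nd.
Extending down a 2nd: F#2 → E2 → D#2.
So cell 6 is D#2 E2 G#2 F#2.

D#2 E2 G#2 F#2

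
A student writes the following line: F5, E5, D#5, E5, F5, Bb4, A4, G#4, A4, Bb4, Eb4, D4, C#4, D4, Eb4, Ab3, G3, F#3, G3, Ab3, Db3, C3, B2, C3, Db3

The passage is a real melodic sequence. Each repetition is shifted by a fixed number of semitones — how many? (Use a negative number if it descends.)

The 5-note cells begin on F5, Bb4, Eb4, Ab3, Db3 — each down a 5th from the last.
F5→Bb4 is 70 − 77 = -7 semitones.

-7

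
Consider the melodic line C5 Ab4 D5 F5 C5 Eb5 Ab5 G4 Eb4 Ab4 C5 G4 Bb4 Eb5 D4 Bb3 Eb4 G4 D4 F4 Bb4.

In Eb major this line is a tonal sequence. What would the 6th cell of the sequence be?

The 7-note cells begin on C5, G4, D4 — each down a 4th from the last.
Carrying on: Ab3 → Eb3 → Bb2.
From Bb2 the diatonic shape gives Bb2 G2 C3 Eb3 Bb2 D3 G3.

Bb2 G2 C3 Eb3 Bb2 D3 G3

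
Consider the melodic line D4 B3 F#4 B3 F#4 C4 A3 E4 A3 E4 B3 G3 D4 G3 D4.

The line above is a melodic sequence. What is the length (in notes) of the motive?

15 notes total. Splitting into 3 groups of 5:
D4 B3 F#4 B3 F#4 | C4 A3 E4 A3 E4 | B3 G3 D4 G3 D4
Every group is a transposition down a 2nd of the one before; no shorter unit works.

5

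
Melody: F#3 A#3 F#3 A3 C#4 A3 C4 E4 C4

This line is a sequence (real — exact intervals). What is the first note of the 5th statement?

Unit = 3 notes; the statements start on F#3, A3, C4, moving up a 3rd each time.
Extending the heads up a 3rd: Eb4 → Gb4.

Gb4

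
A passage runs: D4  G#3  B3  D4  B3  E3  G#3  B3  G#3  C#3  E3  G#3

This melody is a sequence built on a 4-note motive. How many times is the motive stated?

3

12 notes in groups of 4 gives 12/4 = 3 statements.
Starts: D4, B3, G#3 — each down a 3rd.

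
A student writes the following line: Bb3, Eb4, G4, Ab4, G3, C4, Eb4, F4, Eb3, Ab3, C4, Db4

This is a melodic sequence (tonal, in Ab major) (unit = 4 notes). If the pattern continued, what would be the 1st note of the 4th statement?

C3

The unit is 4 notes. Position-1 pitches of the 3 shown cells: Bb3, G3, Eb3.
One more down a 3rd gives C3.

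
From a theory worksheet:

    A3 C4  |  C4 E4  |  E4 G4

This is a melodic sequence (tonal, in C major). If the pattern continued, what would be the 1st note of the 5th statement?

With 2-note cells, note 1 of each statement runs A3, C4, E4.
Extending up a 3rd: G4 → B4.

B4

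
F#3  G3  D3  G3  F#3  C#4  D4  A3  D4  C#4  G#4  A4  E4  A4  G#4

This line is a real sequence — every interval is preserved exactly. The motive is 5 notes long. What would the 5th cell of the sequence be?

Unit = 5 notes; the statements start on F#3, C#4, G#4, moving up a 5th each time.
Extending up a 5th: D#5 → A#5.
From A#5 the exact shape gives A#5 B5 F#5 B5 A#5.

A#5 B5 F#5 B5 A#5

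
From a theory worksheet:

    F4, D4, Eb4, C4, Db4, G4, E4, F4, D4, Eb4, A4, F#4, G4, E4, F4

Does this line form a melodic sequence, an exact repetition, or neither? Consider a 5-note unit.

sequence

Each 5-note cell is the previous one transposed up a 2nd.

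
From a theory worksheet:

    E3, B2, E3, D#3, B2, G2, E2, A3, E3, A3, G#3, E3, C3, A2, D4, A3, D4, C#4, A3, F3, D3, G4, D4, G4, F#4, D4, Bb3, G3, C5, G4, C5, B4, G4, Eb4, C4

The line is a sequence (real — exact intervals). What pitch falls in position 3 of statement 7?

Bb5

The unit is 7 notes. Position-3 pitches of the 5 shown cells: E3, A3, D4, G4, C5.
Each moves up a 4th. Continuing: F5 → Bb5.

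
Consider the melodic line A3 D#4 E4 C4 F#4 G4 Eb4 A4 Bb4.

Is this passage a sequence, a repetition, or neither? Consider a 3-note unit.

sequence

Each 3-note cell is the previous one transposed up a 3rd.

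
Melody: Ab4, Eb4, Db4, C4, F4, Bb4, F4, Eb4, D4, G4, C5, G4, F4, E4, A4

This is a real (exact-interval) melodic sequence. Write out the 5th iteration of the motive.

With a 5-note motive the entries are Ab4, Bb4, C5, each up a 2nd from the previous.
Carrying on: D5 → E5.
So cell 5 is E5 B4 A4 G#4 C#5.

E5 B4 A4 G#4 C#5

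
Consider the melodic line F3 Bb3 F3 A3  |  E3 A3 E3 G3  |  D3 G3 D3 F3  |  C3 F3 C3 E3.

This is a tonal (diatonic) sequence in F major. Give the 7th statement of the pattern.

Taking 4-note groups, the heads are F3, E3, D3, C3: the pattern moves down a 2nd.
Carrying on: Bb2 → A2 → G2.
From G2 the diatonic shape gives G2 C3 G2 Bb2.

G2 C3 G2 Bb2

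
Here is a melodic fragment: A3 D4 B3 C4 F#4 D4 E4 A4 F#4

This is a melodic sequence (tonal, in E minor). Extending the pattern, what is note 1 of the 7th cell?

The unit is 3 notes. Position-1 pitches of the 3 shown cells: A3, C4, E4.
Extending up a 3rd: G4 → B4 → D5 → F#5.

F#5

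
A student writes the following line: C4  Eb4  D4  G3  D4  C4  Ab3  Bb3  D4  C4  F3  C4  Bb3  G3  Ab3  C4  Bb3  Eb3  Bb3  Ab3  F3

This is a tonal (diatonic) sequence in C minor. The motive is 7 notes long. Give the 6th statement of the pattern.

Unit = 7 notes; the statements start on C4, Bb3, Ab3, moving down a 2nd each time.
Continuing the starts: G3 → F3 → Eb3.
From Eb3 the diatonic shape gives Eb3 G3 F3 Bb2 F3 Eb3 C3.

Eb3 G3 F3 Bb2 F3 Eb3 C3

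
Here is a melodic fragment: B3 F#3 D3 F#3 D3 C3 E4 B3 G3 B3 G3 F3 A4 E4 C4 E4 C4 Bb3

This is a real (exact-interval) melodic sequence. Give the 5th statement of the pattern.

Taking 6-note groups, the heads are B3, E4, A4: the pattern moves up a 4th.
Continuing the starts: D5 → G5.
Statement 5 starts on G5 and keeps the same exact contour: G5 D5 Bb4 D5 Bb4 Ab4.

G5 D5 Bb4 D5 Bb4 Ab4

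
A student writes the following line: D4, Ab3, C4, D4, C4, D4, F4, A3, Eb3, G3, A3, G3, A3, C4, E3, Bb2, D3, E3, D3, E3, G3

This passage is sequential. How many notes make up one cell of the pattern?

7

Try groups of 7 (3 cells in 21 notes):
D4 Ab3 C4 D4 C4 D4 F4 | A3 Eb3 G3 A3 G3 A3 C4 | E3 Bb2 D3 E3 D3 E3 G3
Each cell is the previous one down a 4th — so the unit is 7 notes.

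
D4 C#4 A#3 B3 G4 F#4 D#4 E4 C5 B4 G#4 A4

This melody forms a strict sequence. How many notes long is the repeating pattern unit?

4

12 notes total. Splitting into 3 groups of 4:
D4 C#4 A#3 B3 | G4 F#4 D#4 E4 | C5 B4 G#4 A4
Every group is a transposition up a 4th of the one before; no shorter unit works.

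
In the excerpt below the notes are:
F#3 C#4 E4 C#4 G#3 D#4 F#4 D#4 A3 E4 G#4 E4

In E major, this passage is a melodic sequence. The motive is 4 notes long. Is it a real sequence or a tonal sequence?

tonal

Every note is diatonic to E major.
Cell 1 has +3 semitones from note 2 to 3, but cell 3 has +4 — the interval quality changes while the contour stays the same, which is the hallmark of a tonal sequence.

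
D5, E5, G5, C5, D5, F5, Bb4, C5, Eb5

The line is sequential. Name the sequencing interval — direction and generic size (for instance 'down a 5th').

Unit = 3 notes; the statements start on D5, C5, Bb4, moving down a 2nd each time.
D5 to C5 is down a 2nd.

down a 2nd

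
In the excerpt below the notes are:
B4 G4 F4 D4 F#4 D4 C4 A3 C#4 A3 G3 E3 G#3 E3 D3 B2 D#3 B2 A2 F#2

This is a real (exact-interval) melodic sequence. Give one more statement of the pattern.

Unit = 4 notes; the statements start on B4, F#4, C#4, G#3, D#3, moving down a 4th each time.
So cell 6 is A#2 F#2 E2 C#2.

A#2 F#2 E2 C#2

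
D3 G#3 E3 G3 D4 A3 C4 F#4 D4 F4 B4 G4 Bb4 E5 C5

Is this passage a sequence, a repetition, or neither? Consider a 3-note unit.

Note 2 of cell 2 is D4; if this were a sequence it would be C#4. No unit length gives a consistent transposition pattern.

neither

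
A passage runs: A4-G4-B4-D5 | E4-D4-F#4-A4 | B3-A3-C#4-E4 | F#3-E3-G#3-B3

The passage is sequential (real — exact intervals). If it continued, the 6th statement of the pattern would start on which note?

G#2

With a 4-note motive the entries are A4, E4, B3, F#3, each down a 4th from the previous.
Continuing: C#3 → G#2. Statement 6 starts on G#2.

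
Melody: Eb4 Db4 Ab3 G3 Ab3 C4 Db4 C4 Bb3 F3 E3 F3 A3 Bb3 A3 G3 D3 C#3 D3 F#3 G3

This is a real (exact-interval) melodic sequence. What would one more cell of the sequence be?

F#3 E3 B2 A#2 B2 D#3 E3

Unit = 7 notes; the statements start on Eb4, C4, A3, moving down a 3rd each time.
Statement 4 starts on F#3 and keeps the same exact contour: F#3 E3 B2 A#2 B2 D#3 E3.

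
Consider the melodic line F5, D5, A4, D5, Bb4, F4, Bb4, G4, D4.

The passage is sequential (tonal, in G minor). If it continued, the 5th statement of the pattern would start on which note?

Eb4

Taking 3-note groups, the heads are F5, D5, Bb4: the pattern moves down a 3rd.
Continuing: G4 → Eb4. Statement 5 starts on Eb4.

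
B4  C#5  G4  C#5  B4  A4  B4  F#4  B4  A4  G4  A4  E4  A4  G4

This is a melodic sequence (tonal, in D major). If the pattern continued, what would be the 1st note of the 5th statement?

Grouping in 5s, the 1st note of each cell is B4, A4, G4.
Each moves down a 2nd. Continuing: F#4 → E4.

E4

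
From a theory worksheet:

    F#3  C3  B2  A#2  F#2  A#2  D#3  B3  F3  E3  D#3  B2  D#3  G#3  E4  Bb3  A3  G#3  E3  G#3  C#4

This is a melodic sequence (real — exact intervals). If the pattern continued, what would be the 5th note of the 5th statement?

Grouping in 7s, the 5th note of each cell is F#2, B2, E3.
Extending up a 4th: A3 → D4.

D4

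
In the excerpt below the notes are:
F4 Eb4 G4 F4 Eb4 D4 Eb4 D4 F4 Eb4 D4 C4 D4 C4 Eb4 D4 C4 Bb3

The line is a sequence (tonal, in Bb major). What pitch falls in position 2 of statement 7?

Grouping in 6s, the 2nd note of each cell is Eb4, D4, C4.
Carrying that down a 2nd forward: Bb3 → A3 → G3 → F3.

F3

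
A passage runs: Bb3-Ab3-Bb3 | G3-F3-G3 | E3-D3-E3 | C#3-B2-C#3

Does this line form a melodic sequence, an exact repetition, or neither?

sequence

Each 3-note cell is the previous one transposed down a 3rd.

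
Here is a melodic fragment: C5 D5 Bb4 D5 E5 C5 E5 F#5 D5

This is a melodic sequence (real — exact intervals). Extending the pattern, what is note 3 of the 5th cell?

Grouping in 3s, the 3rd note of each cell is Bb4, C5, D5.
Extending up a 2nd: E5 → F#5.

F#5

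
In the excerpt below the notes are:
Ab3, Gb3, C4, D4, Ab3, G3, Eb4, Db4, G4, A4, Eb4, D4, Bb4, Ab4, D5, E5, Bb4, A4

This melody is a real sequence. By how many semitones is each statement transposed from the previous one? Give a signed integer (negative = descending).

7

With a 6-note motive the entries are Ab3, Eb4, Bb4, each up a 5th from the previous.
Ab3→Eb4 is 63 − 56 = 7 semitones.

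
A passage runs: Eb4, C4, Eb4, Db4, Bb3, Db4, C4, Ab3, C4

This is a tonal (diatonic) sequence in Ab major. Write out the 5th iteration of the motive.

Ab3 F3 Ab3

The 3-note cells begin on Eb4, Db4, C4 — each down a 2nd from the last.
Carrying on: Bb3 → Ab3.
So cell 5 is Ab3 F3 Ab3.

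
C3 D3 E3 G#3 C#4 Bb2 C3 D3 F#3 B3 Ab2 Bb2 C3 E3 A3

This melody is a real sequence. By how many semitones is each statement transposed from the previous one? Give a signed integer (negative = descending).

With a 5-note motive the entries are C3, Bb2, Ab2, each down a 2nd from the previous.
C3 to Bb2 spans -2 semitones.

-2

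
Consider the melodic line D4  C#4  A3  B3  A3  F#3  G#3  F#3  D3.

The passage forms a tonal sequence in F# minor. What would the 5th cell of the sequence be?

Taking 3-note groups, the heads are D4, B3, G#3: the pattern moves down a 3rd.
Carrying on: E3 → C#3.
Statement 5 starts on C#3 and keeps the same diatonic contour: C#3 B2 G#2.

C#3 B2 G#2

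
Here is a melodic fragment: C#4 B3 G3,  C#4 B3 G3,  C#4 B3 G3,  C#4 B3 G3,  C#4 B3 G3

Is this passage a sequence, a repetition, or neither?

Each 3-note cell is identical (C#4 B3 G3), restated at the same pitch.

repetition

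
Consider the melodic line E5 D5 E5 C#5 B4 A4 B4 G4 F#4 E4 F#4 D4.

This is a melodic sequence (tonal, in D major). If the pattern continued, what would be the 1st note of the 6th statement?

The unit is 4 notes. Position-1 pitches of the 3 shown cells: E5, B4, F#4.
Extending down a 4th: C#4 → G3 → D3.

D3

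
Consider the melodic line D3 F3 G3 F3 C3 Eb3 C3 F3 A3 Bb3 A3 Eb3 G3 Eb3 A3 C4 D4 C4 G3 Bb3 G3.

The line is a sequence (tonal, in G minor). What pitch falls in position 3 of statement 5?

Grouping in 7s, the 3rd note of each cell is G3, Bb3, D4.
Each moves up a 3rd. Continuing: F4 → A4.

A4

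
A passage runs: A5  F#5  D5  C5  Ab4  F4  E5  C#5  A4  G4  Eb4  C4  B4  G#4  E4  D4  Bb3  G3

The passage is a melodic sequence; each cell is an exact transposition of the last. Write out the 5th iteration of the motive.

Taking 6-note groups, the heads are A5, E5, B4: the pattern moves down a 4th.
Extending down a 4th: F#4 → C#4.
So cell 5 is C#4 A#3 F#3 E3 C3 A2.

C#4 A#3 F#3 E3 C3 A2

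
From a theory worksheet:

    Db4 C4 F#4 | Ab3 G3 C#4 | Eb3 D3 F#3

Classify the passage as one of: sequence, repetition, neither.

neither

Note 3 of cell 3 is F#3; if this were a sequence it would be G#3. No unit length gives a consistent transposition pattern.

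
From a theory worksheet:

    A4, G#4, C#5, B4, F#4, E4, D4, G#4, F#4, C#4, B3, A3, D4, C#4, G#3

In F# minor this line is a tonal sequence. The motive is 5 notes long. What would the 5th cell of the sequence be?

Taking 5-note groups, the heads are A4, E4, B3: the pattern moves down a 4th.
Carrying on: F#3 → C#3.
Statement 5 starts on C#3 and keeps the same diatonic contour: C#3 B2 E3 D3 A2.

C#3 B2 E3 D3 A2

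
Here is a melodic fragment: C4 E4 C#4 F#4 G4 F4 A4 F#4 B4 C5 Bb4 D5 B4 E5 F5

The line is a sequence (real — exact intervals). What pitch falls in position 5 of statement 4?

Grouping in 5s, the 5th note of each cell is G4, C5, F5.
One more up a 4th gives Bb5.

Bb5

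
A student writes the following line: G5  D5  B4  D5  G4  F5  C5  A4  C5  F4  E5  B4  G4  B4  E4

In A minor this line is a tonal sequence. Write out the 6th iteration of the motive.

B4 F4 D4 F4 B3

With a 5-note motive the entries are G5, F5, E5, each down a 2nd from the previous.
Carrying on: D5 → C5 → B4.
So cell 6 is B4 F4 D4 F4 B3.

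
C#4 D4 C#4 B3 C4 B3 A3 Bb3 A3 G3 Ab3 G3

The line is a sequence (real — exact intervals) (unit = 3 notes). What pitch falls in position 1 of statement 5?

Grouping in 3s, the 1st note of each cell is C#4, B3, A3, G3.
One more down a 2nd gives F3.

F3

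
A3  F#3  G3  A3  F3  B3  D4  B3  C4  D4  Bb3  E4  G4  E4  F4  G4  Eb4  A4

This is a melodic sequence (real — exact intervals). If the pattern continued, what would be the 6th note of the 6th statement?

C6

With 6-note cells, note 6 of each statement runs B3, E4, A4.
Each moves up a 4th. Continuing: D5 → G5 → C6.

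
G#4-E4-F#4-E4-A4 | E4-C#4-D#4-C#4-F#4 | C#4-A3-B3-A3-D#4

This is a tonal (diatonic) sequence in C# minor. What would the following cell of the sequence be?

A3 F#3 G#3 F#3 B3

The 5-note cells begin on G#4, E4, C#4 — each down a 3rd from the last.
Statement 4 starts on A3 and keeps the same diatonic contour: A3 F#3 G#3 F#3 B3.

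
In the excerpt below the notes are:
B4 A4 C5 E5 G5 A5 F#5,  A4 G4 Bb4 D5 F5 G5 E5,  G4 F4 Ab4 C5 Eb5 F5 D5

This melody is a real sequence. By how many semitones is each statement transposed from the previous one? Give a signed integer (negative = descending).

Taking 7-note groups, the heads are B4, A4, G4: the pattern moves down a 2nd.
B4→A4 is 69 − 71 = -2 semitones.

-2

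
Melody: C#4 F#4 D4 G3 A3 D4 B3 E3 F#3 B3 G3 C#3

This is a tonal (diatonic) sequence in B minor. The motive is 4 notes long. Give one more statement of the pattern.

Unit = 4 notes; the statements start on C#4, A3, F#3, moving down a 3rd each time.
From D3 the diatonic shape gives D3 G3 E3 A2.

D3 G3 E3 A2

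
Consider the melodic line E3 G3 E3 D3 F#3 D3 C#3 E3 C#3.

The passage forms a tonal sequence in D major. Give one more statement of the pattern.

B2 D3 B2

With a 3-note motive the entries are E3, D3, C#3, each down a 2nd from the previous.
So cell 4 is B2 D3 B2.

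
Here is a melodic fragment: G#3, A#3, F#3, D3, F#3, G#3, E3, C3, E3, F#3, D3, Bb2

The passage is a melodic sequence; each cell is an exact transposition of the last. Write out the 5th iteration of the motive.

With a 4-note motive the entries are G#3, F#3, E3, each down a 2nd from the previous.
Continuing the starts: D3 → C3.
So cell 5 is C3 D3 Bb2 Gb2.

C3 D3 Bb2 Gb2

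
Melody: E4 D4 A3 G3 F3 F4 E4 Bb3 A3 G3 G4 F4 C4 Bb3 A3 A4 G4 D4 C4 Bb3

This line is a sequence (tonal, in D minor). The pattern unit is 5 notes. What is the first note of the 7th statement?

With a 5-note motive the entries are E4, F4, G4, A4, each up a 2nd from the previous.
Extending the heads up a 2nd: Bb4 → C5 → D5.

D5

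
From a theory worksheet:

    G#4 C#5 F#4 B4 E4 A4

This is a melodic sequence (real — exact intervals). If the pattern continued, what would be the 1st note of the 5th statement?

With 2-note cells, note 1 of each statement runs G#4, F#4, E4.
Carrying that down a 2nd forward: D4 → C4.

C4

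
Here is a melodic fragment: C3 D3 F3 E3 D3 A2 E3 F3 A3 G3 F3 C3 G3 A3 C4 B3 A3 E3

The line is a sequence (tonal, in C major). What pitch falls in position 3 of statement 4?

E4

The unit is 6 notes. Position-3 pitches of the 3 shown cells: F3, A3, C4.
Each moves up a 3rd; the next is E4.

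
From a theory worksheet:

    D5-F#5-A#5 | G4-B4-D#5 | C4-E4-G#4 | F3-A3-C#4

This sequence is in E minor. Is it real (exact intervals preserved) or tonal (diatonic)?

Each cell has the same semitone pattern (4, 4) — intervals are preserved exactly.
And A#5 lies outside E minor, so the sequence is real rather than tonal.

real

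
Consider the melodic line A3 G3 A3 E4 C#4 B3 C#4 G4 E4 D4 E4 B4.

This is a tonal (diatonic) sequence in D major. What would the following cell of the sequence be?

G4 F#4 G4 D5

The 4-note cells begin on A3, C#4, E4 — each up a 3rd from the last.
So cell 4 is G4 F#4 G4 D5.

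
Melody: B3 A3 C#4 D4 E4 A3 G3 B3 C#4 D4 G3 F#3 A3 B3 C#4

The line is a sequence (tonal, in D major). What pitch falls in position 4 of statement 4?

A3

With 5-note cells, note 4 of each statement runs D4, C#4, B3.
From B3, down a 2nd gives A3.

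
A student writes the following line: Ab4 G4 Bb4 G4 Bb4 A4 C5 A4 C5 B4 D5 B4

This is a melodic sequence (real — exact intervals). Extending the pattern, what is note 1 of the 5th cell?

E5

Grouping in 4s, the 1st note of each cell is Ab4, Bb4, C5.
Extending up a 2nd: D5 → E5.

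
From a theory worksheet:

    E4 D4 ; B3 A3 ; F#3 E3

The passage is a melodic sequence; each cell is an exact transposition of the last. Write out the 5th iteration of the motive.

G#2 F#2

With a 2-note motive the entries are E4, B3, F#3, each down a 4th from the previous.
Carrying on: C#3 → G#2.
Statement 5 starts on G#2 and keeps the same exact contour: G#2 F#2.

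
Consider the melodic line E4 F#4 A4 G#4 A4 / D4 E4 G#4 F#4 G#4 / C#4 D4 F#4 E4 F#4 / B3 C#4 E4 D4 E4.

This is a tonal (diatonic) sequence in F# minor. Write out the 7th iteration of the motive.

F#3 G#3 B3 A3 B3

With a 5-note motive the entries are E4, D4, C#4, B3, each down a 2nd from the previous.
Carrying on: A3 → G#3 → F#3.
Statement 7 starts on F#3 and keeps the same diatonic contour: F#3 G#3 B3 A3 B3.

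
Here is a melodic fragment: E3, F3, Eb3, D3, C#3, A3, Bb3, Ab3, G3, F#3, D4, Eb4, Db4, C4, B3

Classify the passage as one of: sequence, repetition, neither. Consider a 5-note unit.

Each 5-note cell is the previous one transposed up a 4th.

sequence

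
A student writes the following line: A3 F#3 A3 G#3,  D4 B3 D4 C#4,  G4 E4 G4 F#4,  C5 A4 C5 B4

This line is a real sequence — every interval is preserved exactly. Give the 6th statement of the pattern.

The 4-note cells begin on A3, D4, G4, C5 — each up a 4th from the last.
Carrying on: F5 → Bb5.
From Bb5 the exact shape gives Bb5 G5 Bb5 A5.

Bb5 G5 Bb5 A5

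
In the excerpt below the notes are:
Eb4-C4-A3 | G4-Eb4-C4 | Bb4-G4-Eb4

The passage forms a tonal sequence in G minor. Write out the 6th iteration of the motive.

A5 F5 D5

Taking 3-note groups, the heads are Eb4, G4, Bb4: the pattern moves up a 3rd.
Carrying on: D5 → F5 → A5.
So cell 6 is A5 F5 D5.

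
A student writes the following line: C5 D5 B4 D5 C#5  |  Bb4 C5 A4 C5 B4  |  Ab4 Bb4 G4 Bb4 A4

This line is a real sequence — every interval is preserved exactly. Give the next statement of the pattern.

Gb4 Ab4 F4 Ab4 G4

Taking 5-note groups, the heads are C5, Bb4, Ab4: the pattern moves down a 2nd.
From Gb4 the exact shape gives Gb4 Ab4 F4 Ab4 G4.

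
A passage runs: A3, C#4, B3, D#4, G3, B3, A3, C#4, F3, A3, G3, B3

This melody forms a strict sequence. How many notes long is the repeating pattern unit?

There are 12 notes; a 4-note unit gives 3 cells:
A3 C#4 B3 D#4 | G3 B3 A3 C#4 | F3 A3 G3 B3
That's a consistent down a 2nd shift per cell, and no other grouping gives one.

4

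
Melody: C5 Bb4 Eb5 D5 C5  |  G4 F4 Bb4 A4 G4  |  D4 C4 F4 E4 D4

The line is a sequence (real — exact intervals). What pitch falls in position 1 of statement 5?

E3

Grouping in 5s, the 1st note of each cell is C5, G4, D4.
Carrying that down a 4th forward: A3 → E3.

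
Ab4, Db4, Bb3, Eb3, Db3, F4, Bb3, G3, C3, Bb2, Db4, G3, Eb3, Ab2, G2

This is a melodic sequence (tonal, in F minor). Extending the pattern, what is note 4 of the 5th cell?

Db2

With 5-note cells, note 4 of each statement runs Eb3, C3, Ab2.
Carrying that down a 3rd forward: F2 → Db2.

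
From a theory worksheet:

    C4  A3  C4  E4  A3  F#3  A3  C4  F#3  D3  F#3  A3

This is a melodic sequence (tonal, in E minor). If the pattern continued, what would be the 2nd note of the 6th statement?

Grouping in 4s, the 2nd note of each cell is A3, F#3, D3.
Each moves down a 3rd. Continuing: B2 → G2 → E2.

E2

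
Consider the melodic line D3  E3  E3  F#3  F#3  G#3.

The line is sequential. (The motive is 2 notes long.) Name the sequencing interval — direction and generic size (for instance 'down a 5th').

up a 2nd

The 2-note cells begin on D3, E3, F#3 — each up a 2nd from the last.
D3 to E3 is up a 2nd.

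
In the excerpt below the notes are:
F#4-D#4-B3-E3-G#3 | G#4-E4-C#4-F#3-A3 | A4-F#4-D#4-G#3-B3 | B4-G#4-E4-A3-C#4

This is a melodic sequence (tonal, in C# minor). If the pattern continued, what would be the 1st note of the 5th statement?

C#5

Grouping in 5s, the 1st note of each cell is F#4, G#4, A4, B4.
One more up a 2nd gives C#5.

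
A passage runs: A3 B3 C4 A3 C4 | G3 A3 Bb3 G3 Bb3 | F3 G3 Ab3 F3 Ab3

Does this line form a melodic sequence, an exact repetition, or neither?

sequence

Each 5-note cell is the previous one transposed down a 2nd.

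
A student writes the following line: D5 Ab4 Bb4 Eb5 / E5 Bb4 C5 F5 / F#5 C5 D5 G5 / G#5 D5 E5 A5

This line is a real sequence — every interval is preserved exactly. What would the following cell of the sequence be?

Unit = 4 notes; the statements start on D5, E5, F#5, G#5, moving up a 2nd each time.
So cell 5 is A#5 E5 F#5 B5.

A#5 E5 F#5 B5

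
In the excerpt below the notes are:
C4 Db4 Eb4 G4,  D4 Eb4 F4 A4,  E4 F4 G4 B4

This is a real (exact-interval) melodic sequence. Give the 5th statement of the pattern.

Taking 4-note groups, the heads are C4, D4, E4: the pattern moves up a 2nd.
Continuing the starts: F#4 → G#4.
Statement 5 starts on G#4 and keeps the same exact contour: G#4 A4 B4 D#5.

G#4 A4 B4 D#5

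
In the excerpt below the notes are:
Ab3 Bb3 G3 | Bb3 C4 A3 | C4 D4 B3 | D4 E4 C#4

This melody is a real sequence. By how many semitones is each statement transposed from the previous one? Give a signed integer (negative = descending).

The 3-note cells begin on Ab3, Bb3, C4, D4 — each up a 2nd from the last.
Ab3 to Bb3 spans +2 semitones.

2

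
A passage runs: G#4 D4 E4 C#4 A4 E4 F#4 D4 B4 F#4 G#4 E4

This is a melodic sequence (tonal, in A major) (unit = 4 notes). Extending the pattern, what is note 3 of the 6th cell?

With 4-note cells, note 3 of each statement runs E4, F#4, G#4.
Extending up a 2nd: A4 → B4 → C#5.

C#5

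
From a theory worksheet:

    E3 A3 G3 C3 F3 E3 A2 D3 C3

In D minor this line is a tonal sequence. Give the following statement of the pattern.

F2 Bb2 A2

The 3-note cells begin on E3, C3, A2 — each down a 3rd from the last.
So cell 4 is F2 Bb2 A2.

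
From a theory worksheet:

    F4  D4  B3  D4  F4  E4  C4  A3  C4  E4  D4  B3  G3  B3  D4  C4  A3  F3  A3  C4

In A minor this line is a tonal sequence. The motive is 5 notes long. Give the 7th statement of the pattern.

Unit = 5 notes; the statements start on F4, E4, D4, C4, moving down a 2nd each time.
Extending down a 2nd: B3 → A3 → G3.
From G3 the diatonic shape gives G3 E3 C3 E3 G3.

G3 E3 C3 E3 G3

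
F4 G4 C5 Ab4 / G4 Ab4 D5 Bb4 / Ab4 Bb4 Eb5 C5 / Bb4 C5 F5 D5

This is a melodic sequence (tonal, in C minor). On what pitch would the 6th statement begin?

D5

With a 4-note motive the entries are F4, G4, Ab4, Bb4, each up a 2nd from the previous.
Continuing: C5 → D5. Statement 6 starts on D5.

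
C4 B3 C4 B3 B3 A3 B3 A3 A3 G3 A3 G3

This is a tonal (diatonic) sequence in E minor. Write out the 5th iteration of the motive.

F#3 E3 F#3 E3

Unit = 4 notes; the statements start on C4, B3, A3, moving down a 2nd each time.
Carrying on: G3 → F#3.
From F#3 the diatonic shape gives F#3 E3 F#3 E3.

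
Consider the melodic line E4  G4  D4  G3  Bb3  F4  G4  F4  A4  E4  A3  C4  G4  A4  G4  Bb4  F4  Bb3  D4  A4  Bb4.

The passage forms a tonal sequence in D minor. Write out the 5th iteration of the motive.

With a 7-note motive the entries are E4, F4, G4, each up a 2nd from the previous.
Extending up a 2nd: A4 → Bb4.
From Bb4 the diatonic shape gives Bb4 D5 A4 D4 F4 C5 D5.

Bb4 D5 A4 D4 F4 C5 D5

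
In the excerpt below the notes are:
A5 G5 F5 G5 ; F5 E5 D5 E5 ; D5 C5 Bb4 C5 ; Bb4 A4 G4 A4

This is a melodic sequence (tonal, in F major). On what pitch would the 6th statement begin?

E4

Unit = 4 notes; the statements start on A5, F5, D5, Bb4, moving down a 3rd each time.
Extending the heads down a 3rd: G4 → E4.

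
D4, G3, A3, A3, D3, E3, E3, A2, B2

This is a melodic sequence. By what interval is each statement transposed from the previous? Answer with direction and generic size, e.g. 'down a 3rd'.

With a 3-note motive the entries are D4, A3, E3, each down a 4th from the previous.
D4 to A3 is down a 4th.

down a 4th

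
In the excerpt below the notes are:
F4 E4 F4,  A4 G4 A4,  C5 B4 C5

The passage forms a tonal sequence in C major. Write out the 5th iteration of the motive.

Taking 3-note groups, the heads are F4, A4, C5: the pattern moves up a 3rd.
Carrying on: E5 → G5.
So cell 5 is G5 F5 G5.

G5 F5 G5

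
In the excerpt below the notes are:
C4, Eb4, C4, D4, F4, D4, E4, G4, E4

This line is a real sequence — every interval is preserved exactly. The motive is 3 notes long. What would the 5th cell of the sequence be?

G#4 B4 G#4

Unit = 3 notes; the statements start on C4, D4, E4, moving up a 2nd each time.
Carrying on: F#4 → G#4.
So cell 5 is G#4 B4 G#4.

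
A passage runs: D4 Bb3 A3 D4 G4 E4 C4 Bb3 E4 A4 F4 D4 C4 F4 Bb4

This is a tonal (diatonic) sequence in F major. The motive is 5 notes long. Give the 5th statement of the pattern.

A4 F4 E4 A4 D5

Taking 5-note groups, the heads are D4, E4, F4: the pattern moves up a 2nd.
Carrying on: G4 → A4.
So cell 5 is A4 F4 E4 A4 D5.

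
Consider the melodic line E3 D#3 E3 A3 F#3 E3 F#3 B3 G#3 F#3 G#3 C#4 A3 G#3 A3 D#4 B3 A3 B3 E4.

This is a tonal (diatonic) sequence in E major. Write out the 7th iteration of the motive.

D#4 C#4 D#4 G#4

Unit = 4 notes; the statements start on E3, F#3, G#3, A3, B3, moving up a 2nd each time.
Continuing the starts: C#4 → D#4.
From D#4 the diatonic shape gives D#4 C#4 D#4 G#4.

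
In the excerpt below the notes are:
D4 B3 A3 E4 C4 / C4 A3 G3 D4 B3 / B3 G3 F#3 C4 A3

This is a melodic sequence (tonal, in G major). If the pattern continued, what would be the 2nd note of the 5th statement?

With 5-note cells, note 2 of each statement runs B3, A3, G3.
Extending down a 2nd: F#3 → E3.

E3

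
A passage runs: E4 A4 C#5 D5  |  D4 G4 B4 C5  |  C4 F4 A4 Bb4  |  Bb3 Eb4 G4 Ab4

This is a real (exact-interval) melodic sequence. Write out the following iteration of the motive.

Ab3 Db4 F4 Gb4

Unit = 4 notes; the statements start on E4, D4, C4, Bb3, moving down a 2nd each time.
From Ab3 the exact shape gives Ab3 Db4 F4 Gb4.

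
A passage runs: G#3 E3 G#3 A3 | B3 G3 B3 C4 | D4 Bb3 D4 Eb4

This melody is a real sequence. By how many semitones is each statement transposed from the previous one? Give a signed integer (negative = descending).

The 4-note cells begin on G#3, B3, D4 — each up a 3rd from the last.
G#3→B3 is 59 − 56 = 3 semitones.

3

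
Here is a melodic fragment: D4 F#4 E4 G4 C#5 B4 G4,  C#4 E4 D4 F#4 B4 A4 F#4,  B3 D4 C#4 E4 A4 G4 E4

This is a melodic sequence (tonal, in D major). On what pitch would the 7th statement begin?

The 7-note cells begin on D4, C#4, B3 — each down a 2nd from the last.
Continuing: A3 → G3 → F#3 → E3. Statement 7 starts on E3.

E3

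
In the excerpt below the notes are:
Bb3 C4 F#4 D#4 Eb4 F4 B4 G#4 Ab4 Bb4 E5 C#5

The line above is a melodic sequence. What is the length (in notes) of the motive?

There are 12 notes; a 4-note unit gives 3 cells:
Bb3 C4 F#4 D#4 | Eb4 F4 B4 G#4 | Ab4 Bb4 E5 C#5
Every group is a transposition up a 4th of the one before; no shorter unit works.

4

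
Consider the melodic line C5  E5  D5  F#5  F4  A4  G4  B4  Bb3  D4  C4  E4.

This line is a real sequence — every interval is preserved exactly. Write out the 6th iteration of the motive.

Db2 F2 Eb2 G2

Unit = 4 notes; the statements start on C5, F4, Bb3, moving down a 5th each time.
Continuing the starts: Eb3 → Ab2 → Db2.
Statement 6 starts on Db2 and keeps the same exact contour: Db2 F2 Eb2 G2.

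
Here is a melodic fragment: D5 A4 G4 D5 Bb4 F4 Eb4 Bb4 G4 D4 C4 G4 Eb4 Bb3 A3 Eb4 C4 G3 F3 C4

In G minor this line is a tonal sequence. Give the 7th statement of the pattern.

F3 C3 Bb2 F3

Taking 4-note groups, the heads are D5, Bb4, G4, Eb4, C4: the pattern moves down a 3rd.
Extending down a 3rd: A3 → F3.
From F3 the diatonic shape gives F3 C3 Bb2 F3.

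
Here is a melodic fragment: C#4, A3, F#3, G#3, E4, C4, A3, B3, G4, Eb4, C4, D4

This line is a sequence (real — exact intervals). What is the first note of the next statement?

With a 4-note motive the entries are C#4, E4, G4, each up a 3rd from the previous.
One more step up a 3rd gives Bb4.

Bb4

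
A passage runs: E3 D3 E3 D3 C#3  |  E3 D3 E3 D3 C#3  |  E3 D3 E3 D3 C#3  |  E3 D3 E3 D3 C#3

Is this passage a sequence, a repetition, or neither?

repetition

Each 5-note cell is identical (E3 D3 E3 D3 C#3), restated at the same pitch.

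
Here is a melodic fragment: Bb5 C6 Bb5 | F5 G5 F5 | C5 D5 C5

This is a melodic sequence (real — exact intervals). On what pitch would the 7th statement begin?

E3

Unit = 3 notes; the statements start on Bb5, F5, C5, moving down a 4th each time.
Extending the heads down a 4th: G4 → D4 → A3 → E3.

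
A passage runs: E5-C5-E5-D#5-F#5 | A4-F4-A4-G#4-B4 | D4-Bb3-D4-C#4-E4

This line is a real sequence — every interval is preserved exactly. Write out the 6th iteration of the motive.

Unit = 5 notes; the statements start on E5, A4, D4, moving down a 5th each time.
Carrying on: G3 → C3 → F2.
From F2 the exact shape gives F2 Db2 F2 E2 G2.

F2 Db2 F2 E2 G2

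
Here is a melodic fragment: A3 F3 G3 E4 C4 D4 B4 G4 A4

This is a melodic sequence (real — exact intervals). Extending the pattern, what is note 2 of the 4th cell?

The unit is 3 notes. Position-2 pitches of the 3 shown cells: F3, C4, G4.
Each moves up a 5th; the next is D5.

D5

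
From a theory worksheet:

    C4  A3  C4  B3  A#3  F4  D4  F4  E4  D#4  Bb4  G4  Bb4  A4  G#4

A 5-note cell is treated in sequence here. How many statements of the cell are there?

3

15 notes in groups of 5 gives 15/5 = 3 statements.
Starts: C4, F4, Bb4 — each up a 4th.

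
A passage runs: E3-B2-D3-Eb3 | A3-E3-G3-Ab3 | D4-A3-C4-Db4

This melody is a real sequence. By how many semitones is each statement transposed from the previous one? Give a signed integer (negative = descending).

The 4-note cells begin on E3, A3, D4 — each up a 4th from the last.
E3 to A3 spans +5 semitones.

5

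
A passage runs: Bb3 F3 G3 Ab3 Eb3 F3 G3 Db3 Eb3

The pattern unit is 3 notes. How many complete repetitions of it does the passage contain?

9 notes in groups of 3 gives 9/3 = 3 statements.
Starts: Bb3, Ab3, G3 — each down a 2nd.

3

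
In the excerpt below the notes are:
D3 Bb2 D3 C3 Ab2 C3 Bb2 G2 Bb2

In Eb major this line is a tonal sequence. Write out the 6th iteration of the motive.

F2 D2 F2

With a 3-note motive the entries are D3, C3, Bb2, each down a 2nd from the previous.
Carrying on: Ab2 → G2 → F2.
Statement 6 starts on F2 and keeps the same diatonic contour: F2 D2 F2.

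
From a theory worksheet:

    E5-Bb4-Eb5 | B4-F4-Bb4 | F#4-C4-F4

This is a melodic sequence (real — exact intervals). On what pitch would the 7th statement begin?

Unit = 3 notes; the statements start on E5, B4, F#4, moving down a 4th each time.
Extending the heads down a 4th: C#4 → G#3 → D#3 → A#2.

A#2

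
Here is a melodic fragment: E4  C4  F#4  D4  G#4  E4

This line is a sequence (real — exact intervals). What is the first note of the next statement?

With a 2-note motive the entries are E4, F#4, G#4, each up a 2nd from the previous.
One more step up a 2nd gives A#4.

A#4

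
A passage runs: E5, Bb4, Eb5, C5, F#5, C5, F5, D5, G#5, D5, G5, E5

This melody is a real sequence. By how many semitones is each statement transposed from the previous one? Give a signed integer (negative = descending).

With a 4-note motive the entries are E5, F#5, G#5, each up a 2nd from the previous.
E5→F#5 is 78 − 76 = 2 semitones.

2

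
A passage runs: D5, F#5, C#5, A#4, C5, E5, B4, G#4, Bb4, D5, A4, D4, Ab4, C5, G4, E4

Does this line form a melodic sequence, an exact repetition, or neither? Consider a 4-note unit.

Note 4 of cell 3 is D4; if this were a sequence it would be F#4. No unit length gives a consistent transposition pattern.

neither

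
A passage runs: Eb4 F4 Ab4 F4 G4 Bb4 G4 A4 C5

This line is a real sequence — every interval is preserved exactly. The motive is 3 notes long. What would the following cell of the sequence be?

A4 B4 D5

Unit = 3 notes; the statements start on Eb4, F4, G4, moving up a 2nd each time.
So cell 4 is A4 B4 D5.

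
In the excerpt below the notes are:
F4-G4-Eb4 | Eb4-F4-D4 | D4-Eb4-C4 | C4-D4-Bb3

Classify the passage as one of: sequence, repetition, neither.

Each 3-note cell is the previous one transposed down a 2nd.

sequence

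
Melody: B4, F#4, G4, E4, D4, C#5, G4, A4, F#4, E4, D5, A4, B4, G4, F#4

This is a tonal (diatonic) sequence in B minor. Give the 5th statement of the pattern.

With a 5-note motive the entries are B4, C#5, D5, each up a 2nd from the previous.
Continuing the starts: E5 → F#5.
From F#5 the diatonic shape gives F#5 C#5 D5 B4 A4.

F#5 C#5 D5 B4 A4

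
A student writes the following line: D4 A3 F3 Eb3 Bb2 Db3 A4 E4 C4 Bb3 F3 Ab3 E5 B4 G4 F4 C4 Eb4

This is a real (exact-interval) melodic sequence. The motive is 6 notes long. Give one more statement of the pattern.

With a 6-note motive the entries are D4, A4, E5, each up a 5th from the previous.
From B5 the exact shape gives B5 F#5 D5 C5 G4 Bb4.

B5 F#5 D5 C5 G4 Bb4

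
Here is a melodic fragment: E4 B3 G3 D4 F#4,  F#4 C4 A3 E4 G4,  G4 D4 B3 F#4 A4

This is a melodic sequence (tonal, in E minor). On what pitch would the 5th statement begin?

With a 5-note motive the entries are E4, F#4, G4, each up a 2nd from the previous.
Continuing: A4 → B4. Statement 5 starts on B4.

B4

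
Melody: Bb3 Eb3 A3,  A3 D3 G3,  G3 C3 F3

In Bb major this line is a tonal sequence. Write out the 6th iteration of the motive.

The 3-note cells begin on Bb3, A3, G3 — each down a 2nd from the last.
Extending down a 2nd: F3 → Eb3 → D3.
So cell 6 is D3 G2 C3.

D3 G2 C3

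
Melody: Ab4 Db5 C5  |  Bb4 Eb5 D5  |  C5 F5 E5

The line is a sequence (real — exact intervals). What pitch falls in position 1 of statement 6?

Grouping in 3s, the 1st note of each cell is Ab4, Bb4, C5.
Each moves up a 2nd. Continuing: D5 → E5 → F#5.

F#5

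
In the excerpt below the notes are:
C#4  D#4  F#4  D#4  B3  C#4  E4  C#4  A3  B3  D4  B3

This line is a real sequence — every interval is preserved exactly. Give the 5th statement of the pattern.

With a 4-note motive the entries are C#4, B3, A3, each down a 2nd from the previous.
Carrying on: G3 → F3.
From F3 the exact shape gives F3 G3 Bb3 G3.

F3 G3 Bb3 G3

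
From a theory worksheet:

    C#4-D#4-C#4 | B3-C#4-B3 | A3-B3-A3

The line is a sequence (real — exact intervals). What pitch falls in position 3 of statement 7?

Grouping in 3s, the 3rd note of each cell is C#4, B3, A3.
Each moves down a 2nd. Continuing: G3 → F3 → Eb3 → Db3.

Db3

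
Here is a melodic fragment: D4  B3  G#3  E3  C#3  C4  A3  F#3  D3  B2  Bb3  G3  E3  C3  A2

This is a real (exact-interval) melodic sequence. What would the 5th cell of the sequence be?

Unit = 5 notes; the statements start on D4, C4, Bb3, moving down a 2nd each time.
Continuing the starts: Ab3 → Gb3.
Statement 5 starts on Gb3 and keeps the same exact contour: Gb3 Eb3 C3 Ab2 F2.

Gb3 Eb3 C3 Ab2 F2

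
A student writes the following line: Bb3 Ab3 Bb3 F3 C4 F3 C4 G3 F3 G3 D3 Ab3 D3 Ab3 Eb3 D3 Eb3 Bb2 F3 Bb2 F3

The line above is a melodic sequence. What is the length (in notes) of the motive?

7

Try groups of 7 (3 cells in 21 notes):
Bb3 Ab3 Bb3 F3 C4 F3 C4 | G3 F3 G3 D3 Ab3 D3 Ab3 | Eb3 D3 Eb3 Bb2 F3 Bb2 F3
Each cell is the previous one down a 3rd — so the unit is 7 notes.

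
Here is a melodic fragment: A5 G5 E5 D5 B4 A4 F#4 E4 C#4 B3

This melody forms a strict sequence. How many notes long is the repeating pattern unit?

2

Try groups of 2 (5 cells in 10 notes):
A5 G5 | E5 D5 | B4 A4 | F#4 E4 | C#4 B3
Each cell is the previous one down a 4th — so the unit is 2 notes.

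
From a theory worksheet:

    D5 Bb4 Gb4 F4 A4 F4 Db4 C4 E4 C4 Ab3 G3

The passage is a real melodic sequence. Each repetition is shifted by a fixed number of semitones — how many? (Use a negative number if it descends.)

Taking 4-note groups, the heads are D5, A4, E4: the pattern moves down a 4th.
D5 to A4 spans -5 semitones.

-5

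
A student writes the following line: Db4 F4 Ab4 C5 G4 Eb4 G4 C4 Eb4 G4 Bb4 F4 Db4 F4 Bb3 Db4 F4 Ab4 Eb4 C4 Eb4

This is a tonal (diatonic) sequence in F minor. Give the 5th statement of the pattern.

G3 Bb3 Db4 F4 C4 Ab3 C4

With a 7-note motive the entries are Db4, C4, Bb3, each down a 2nd from the previous.
Extending down a 2nd: Ab3 → G3.
Statement 5 starts on G3 and keeps the same diatonic contour: G3 Bb3 Db4 F4 C4 Ab3 C4.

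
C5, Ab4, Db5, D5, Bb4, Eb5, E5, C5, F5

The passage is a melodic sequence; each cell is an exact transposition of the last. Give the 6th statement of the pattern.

Unit = 3 notes; the statements start on C5, D5, E5, moving up a 2nd each time.
Continuing the starts: F#5 → G#5 → A#5.
So cell 6 is A#5 F#5 B5.

A#5 F#5 B5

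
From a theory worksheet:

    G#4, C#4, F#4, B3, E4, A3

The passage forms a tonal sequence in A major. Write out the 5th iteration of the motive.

C#4 F#3

The 2-note cells begin on G#4, F#4, E4 — each down a 2nd from the last.
Carrying on: D4 → C#4.
Statement 5 starts on C#4 and keeps the same diatonic contour: C#4 F#3.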